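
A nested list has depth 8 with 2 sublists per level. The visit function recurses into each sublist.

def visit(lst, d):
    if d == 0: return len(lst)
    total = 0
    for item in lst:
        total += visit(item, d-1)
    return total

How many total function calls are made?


At depth 0 (root): 1 call
At depth 1: each of 1 parents calls visit on 2 children = 2 calls
At depth 2: each of 2 parents calls visit on 2 children = 4 calls
At depth 3: each of 4 parents calls visit on 2 children = 8 calls
At depth 4: each of 8 parents calls visit on 2 children = 16 calls
At depth 5: each of 16 parents calls visit on 2 children = 32 calls
At depth 6: each of 32 parents calls visit on 2 children = 64 calls
At depth 7: each of 64 parents calls visit on 2 children = 128 calls
At depth 8: each of 128 parents calls visit on 2 children = 256 calls
Total: 1 + 2 + 4 + 8 + 16 + 32 + 64 + 128 + 256 = 511

511


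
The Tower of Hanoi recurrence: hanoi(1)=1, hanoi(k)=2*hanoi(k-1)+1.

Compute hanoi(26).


hanoi(26) = 2 * hanoi(25) + 1
hanoi(25) = 2 * hanoi(24) + 1
hanoi(24) = 2 * hanoi(23) + 1
hanoi(23) = 2 * hanoi(22) + 1
hanoi(22) = 2 * hanoi(21) + 1
hanoi(21) = 2 * hanoi(20) + 1
hanoi(20) = 2 * hanoi(19) + 1
hanoi(19) = 2 * hanoi(18) + 1
hanoi(18) = 2 * hanoi(17) + 1
hanoi(17) = 2 * hanoi(16) + 1
hanoi(16) = 2 * hanoi(15) + 1
hanoi(15) = 2 * hanoi(14) + 1
hanoi(14) = 2 * hanoi(13) + 1
hanoi(13) = 2 * hanoi(12) + 1
hanoi(12) = 2 * hanoi(11) + 1
hanoi(11) = 2 * hanoi(10) + 1
hanoi(10) = 2 * hanoi(9) + 1
hanoi(9) = 2 * hanoi(8) + 1
hanoi(8) = 2 * hanoi(7) + 1
hanoi(7) = 2 * hanoi(6) + 1
hanoi(6) = 2 * hanoi(5) + 1
hanoi(5) = 2 * hanoi(4) + 1
hanoi(4) = 2 * hanoi(3) + 1
hanoi(3) = 2 * hanoi(2) + 1
hanoi(2) = 2 * hanoi(1) + 1
hanoi(1) = 1  (base case)
hanoi(2) = 2 * 1 + 1 = 3
hanoi(3) = 2 * 3 + 1 = 7
hanoi(4) = 2 * 7 + 1 = 15
hanoi(5) = 2 * 15 + 1 = 31
hanoi(6) = 2 * 31 + 1 = 63
hanoi(7) = 2 * 63 + 1 = 127
hanoi(8) = 2 * 127 + 1 = 255
hanoi(9) = 2 * 255 + 1 = 511
hanoi(10) = 2 * 511 + 1 = 1023
hanoi(11) = 2 * 1023 + 1 = 2047
hanoi(12) = 2 * 2047 + 1 = 4095
hanoi(13) = 2 * 4095 + 1 = 8191
hanoi(14) = 2 * 8191 + 1 = 16383
hanoi(15) = 2 * 16383 + 1 = 32767
hanoi(16) = 2 * 32767 + 1 = 65535
hanoi(17) = 2 * 65535 + 1 = 131071
hanoi(18) = 2 * 131071 + 1 = 262143
hanoi(19) = 2 * 262143 + 1 = 524287
hanoi(20) = 2 * 524287 + 1 = 1048575
hanoi(21) = 2 * 1048575 + 1 = 2097151
hanoi(22) = 2 * 2097151 + 1 = 4194303
hanoi(23) = 2 * 4194303 + 1 = 8388607
hanoi(24) = 2 * 8388607 + 1 = 16777215
hanoi(25) = 2 * 16777215 + 1 = 33554431
hanoi(26) = 2 * 33554431 + 1 = 67108863

67108863


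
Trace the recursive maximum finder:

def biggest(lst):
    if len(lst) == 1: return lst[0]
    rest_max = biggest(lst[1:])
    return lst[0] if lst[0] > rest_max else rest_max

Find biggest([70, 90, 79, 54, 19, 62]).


biggest([70, 90, 79, 54, 19, 62]): compare 70 with biggest([90, 79, 54, 19, 62])
biggest([90, 79, 54, 19, 62]): compare 90 with biggest([79, 54, 19, 62])
biggest([79, 54, 19, 62]): compare 79 with biggest([54, 19, 62])
biggest([54, 19, 62]): compare 54 with biggest([19, 62])
biggest([19, 62]): compare 19 with biggest([62])
biggest([62]) = 62  (base case)
Compare 19 with 62 -> 62
Compare 54 with 62 -> 62
Compare 79 with 62 -> 79
Compare 90 with 79 -> 90
Compare 70 with 90 -> 90

90


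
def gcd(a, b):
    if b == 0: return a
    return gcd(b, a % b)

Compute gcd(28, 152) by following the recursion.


gcd(28, 152) = gcd(152, 28)
gcd(152, 28) = gcd(28, 12)
gcd(28, 12) = gcd(12, 4)
gcd(12, 4) = gcd(4, 0)
gcd(4, 0) = 4  (base case)

4


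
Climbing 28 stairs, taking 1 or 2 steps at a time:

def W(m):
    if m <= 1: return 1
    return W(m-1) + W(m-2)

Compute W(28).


Building up from base cases:
W(0) = 1
W(1) = 1
W(2) = W(1) + W(0) = 1 + 1 = 2
W(3) = W(2) + W(1) = 2 + 1 = 3
W(4) = W(3) + W(2) = 3 + 2 = 5
W(5) = W(4) + W(3) = 5 + 3 = 8
W(6) = W(5) + W(4) = 8 + 5 = 13
W(7) = W(6) + W(5) = 13 + 8 = 21
W(8) = W(7) + W(6) = 21 + 13 = 34
W(9) = W(8) + W(7) = 34 + 21 = 55
W(10) = W(9) + W(8) = 55 + 34 = 89
W(11) = W(10) + W(9) = 89 + 55 = 144
W(12) = W(11) + W(10) = 144 + 89 = 233
W(13) = W(12) + W(11) = 233 + 144 = 377
W(14) = W(13) + W(12) = 377 + 233 = 610
W(15) = W(14) + W(13) = 610 + 377 = 987
W(16) = W(15) + W(14) = 987 + 610 = 1597
W(17) = W(16) + W(15) = 1597 + 987 = 2584
W(18) = W(17) + W(16) = 2584 + 1597 = 4181
W(19) = W(18) + W(17) = 4181 + 2584 = 6765
W(20) = W(19) + W(18) = 6765 + 4181 = 10946
W(21) = W(20) + W(19) = 10946 + 6765 = 17711
W(22) = W(21) + W(20) = 17711 + 10946 = 28657
W(23) = W(22) + W(21) = 28657 + 17711 = 46368
W(24) = W(23) + W(22) = 46368 + 28657 = 75025
W(25) = W(24) + W(23) = 75025 + 46368 = 121393
W(26) = W(25) + W(24) = 121393 + 75025 = 196418
W(27) = W(26) + W(25) = 196418 + 121393 = 317811
W(28) = W(27) + W(26) = 317811 + 196418 = 514229

514229


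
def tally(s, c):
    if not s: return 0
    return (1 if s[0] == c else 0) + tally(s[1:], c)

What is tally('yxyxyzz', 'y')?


s[0]='y' == 'y' -> 1
s[0]='x' != 'y' -> 0
s[0]='y' == 'y' -> 1
s[0]='x' != 'y' -> 0
s[0]='y' == 'y' -> 1
s[0]='z' != 'y' -> 0
s[0]='z' != 'y' -> 0
Sum: 1 + 0 + 1 + 0 + 1 + 0 + 0 = 3

3


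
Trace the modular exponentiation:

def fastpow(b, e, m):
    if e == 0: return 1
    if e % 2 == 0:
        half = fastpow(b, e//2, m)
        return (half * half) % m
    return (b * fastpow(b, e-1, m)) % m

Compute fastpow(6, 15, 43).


fastpow(6, 15, 43): e is odd, compute fastpow(6, 14, 43)
  fastpow(6, 14, 43): e is even, compute fastpow(6, 7, 43)
    fastpow(6, 7, 43): e is odd, compute fastpow(6, 6, 43)
      fastpow(6, 6, 43): e is even, compute fastpow(6, 3, 43)
        fastpow(6, 3, 43): e is odd, compute fastpow(6, 2, 43)
          fastpow(6, 2, 43): e is even, compute fastpow(6, 1, 43)
          fastpow(6, 1, 43): e is odd, compute fastpow(6, 0, 43)
          fastpow(6, 0, 43) = 1
          (6 * 1) % 43 = 6
          half=6, (6*6) % 43 = 36
        (6 * 36) % 43 = 1
      half=1, (1*1) % 43 = 1
    (6 * 1) % 43 = 6
  half=6, (6*6) % 43 = 36
(6 * 36) % 43 = 1

1


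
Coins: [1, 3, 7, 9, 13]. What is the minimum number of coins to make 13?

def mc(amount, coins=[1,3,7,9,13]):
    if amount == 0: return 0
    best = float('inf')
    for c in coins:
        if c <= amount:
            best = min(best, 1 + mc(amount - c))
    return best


Building up with DP:
mc(0) = 0
mc(1) = min(1+mc(0)=1+0=1) = 1
mc(2) = min(1+mc(1)=1+1=2) = 2
mc(3) = min(1+mc(2)=1+2=3, 1+mc(0)=1+0=1) = 1
mc(4) = min(1+mc(3)=1+1=2, 1+mc(1)=1+1=2) = 2
mc(5) = min(1+mc(4)=1+2=3, 1+mc(2)=1+2=3) = 3
mc(6) = min(1+mc(5)=1+3=4, 1+mc(3)=1+1=2) = 2
mc(7) = min(1+mc(6)=1+2=3, 1+mc(4)=1+2=3, 1+mc(0)=1+0=1) = 1
mc(8) = min(1+mc(7)=1+1=2, 1+mc(5)=1+3=4, 1+mc(1)=1+1=2) = 2
mc(9) = min(1+mc(8)=1+2=3, 1+mc(6)=1+2=3, 1+mc(2)=1+2=3, 1+mc(0)=1+0=1) = 1
mc(10) = min(1+mc(9)=1+1=2, 1+mc(7)=1+1=2, 1+mc(3)=1+1=2, 1+mc(1)=1+1=2) = 2
mc(11) = min(1+mc(10)=1+2=3, 1+mc(8)=1+2=3, 1+mc(4)=1+2=3, 1+mc(2)=1+2=3) = 3
mc(12) = min(1+mc(11)=1+3=4, 1+mc(9)=1+1=2, 1+mc(5)=1+3=4, 1+mc(3)=1+1=2) = 2
mc(13) = min(1+mc(12)=1+2=3, 1+mc(10)=1+2=3, 1+mc(6)=1+2=3, 1+mc(4)=1+2=3, 1+mc(0)=1+0=1) = 1

1


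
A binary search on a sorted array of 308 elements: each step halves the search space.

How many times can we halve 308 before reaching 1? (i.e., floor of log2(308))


308 / 2 = 154
154 / 2 = 77
77 / 2 = 38
38 / 2 = 19
19 / 2 = 9
9 / 2 = 4
4 / 2 = 2
2 / 2 = 1
Reached 1 after 8 halvings

8


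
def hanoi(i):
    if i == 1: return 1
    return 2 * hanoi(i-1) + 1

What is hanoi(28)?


hanoi(28) = 2 * hanoi(27) + 1
hanoi(27) = 2 * hanoi(26) + 1
hanoi(26) = 2 * hanoi(25) + 1
hanoi(25) = 2 * hanoi(24) + 1
hanoi(24) = 2 * hanoi(23) + 1
hanoi(23) = 2 * hanoi(22) + 1
hanoi(22) = 2 * hanoi(21) + 1
hanoi(21) = 2 * hanoi(20) + 1
hanoi(20) = 2 * hanoi(19) + 1
hanoi(19) = 2 * hanoi(18) + 1
hanoi(18) = 2 * hanoi(17) + 1
hanoi(17) = 2 * hanoi(16) + 1
hanoi(16) = 2 * hanoi(15) + 1
hanoi(15) = 2 * hanoi(14) + 1
hanoi(14) = 2 * hanoi(13) + 1
hanoi(13) = 2 * hanoi(12) + 1
hanoi(12) = 2 * hanoi(11) + 1
hanoi(11) = 2 * hanoi(10) + 1
hanoi(10) = 2 * hanoi(9) + 1
hanoi(9) = 2 * hanoi(8) + 1
hanoi(8) = 2 * hanoi(7) + 1
hanoi(7) = 2 * hanoi(6) + 1
hanoi(6) = 2 * hanoi(5) + 1
hanoi(5) = 2 * hanoi(4) + 1
hanoi(4) = 2 * hanoi(3) + 1
hanoi(3) = 2 * hanoi(2) + 1
hanoi(2) = 2 * hanoi(1) + 1
hanoi(1) = 1  (base case)
hanoi(2) = 2 * 1 + 1 = 3
hanoi(3) = 2 * 3 + 1 = 7
hanoi(4) = 2 * 7 + 1 = 15
hanoi(5) = 2 * 15 + 1 = 31
hanoi(6) = 2 * 31 + 1 = 63
hanoi(7) = 2 * 63 + 1 = 127
hanoi(8) = 2 * 127 + 1 = 255
hanoi(9) = 2 * 255 + 1 = 511
hanoi(10) = 2 * 511 + 1 = 1023
hanoi(11) = 2 * 1023 + 1 = 2047
hanoi(12) = 2 * 2047 + 1 = 4095
hanoi(13) = 2 * 4095 + 1 = 8191
hanoi(14) = 2 * 8191 + 1 = 16383
hanoi(15) = 2 * 16383 + 1 = 32767
hanoi(16) = 2 * 32767 + 1 = 65535
hanoi(17) = 2 * 65535 + 1 = 131071
hanoi(18) = 2 * 131071 + 1 = 262143
hanoi(19) = 2 * 262143 + 1 = 524287
hanoi(20) = 2 * 524287 + 1 = 1048575
hanoi(21) = 2 * 1048575 + 1 = 2097151
hanoi(22) = 2 * 2097151 + 1 = 4194303
hanoi(23) = 2 * 4194303 + 1 = 8388607
hanoi(24) = 2 * 8388607 + 1 = 16777215
hanoi(25) = 2 * 16777215 + 1 = 33554431
hanoi(26) = 2 * 33554431 + 1 = 67108863
hanoi(27) = 2 * 67108863 + 1 = 134217727
hanoi(28) = 2 * 134217727 + 1 = 268435455

268435455


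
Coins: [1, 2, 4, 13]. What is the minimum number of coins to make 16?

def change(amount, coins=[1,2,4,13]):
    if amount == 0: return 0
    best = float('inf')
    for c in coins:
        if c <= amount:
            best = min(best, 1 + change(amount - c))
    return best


Building up with DP:
change(0) = 0
change(1) = min(1+change(0)=1+0=1) = 1
change(2) = min(1+change(1)=1+1=2, 1+change(0)=1+0=1) = 1
change(3) = min(1+change(2)=1+1=2, 1+change(1)=1+1=2) = 2
change(4) = min(1+change(3)=1+2=3, 1+change(2)=1+1=2, 1+change(0)=1+0=1) = 1
change(5) = min(1+change(4)=1+1=2, 1+change(3)=1+2=3, 1+change(1)=1+1=2) = 2
change(6) = min(1+change(5)=1+2=3, 1+change(4)=1+1=2, 1+change(2)=1+1=2) = 2
change(7) = min(1+change(6)=1+2=3, 1+change(5)=1+2=3, 1+change(3)=1+2=3) = 3
change(8) = min(1+change(7)=1+3=4, 1+change(6)=1+2=3, 1+change(4)=1+1=2) = 2
change(9) = min(1+change(8)=1+2=3, 1+change(7)=1+3=4, 1+change(5)=1+2=3) = 3
change(10) = min(1+change(9)=1+3=4, 1+change(8)=1+2=3, 1+change(6)=1+2=3) = 3
change(11) = min(1+change(10)=1+3=4, 1+change(9)=1+3=4, 1+change(7)=1+3=4) = 4
change(12) = min(1+change(11)=1+4=5, 1+change(10)=1+3=4, 1+change(8)=1+2=3) = 3
change(13) = min(1+change(12)=1+3=4, 1+change(11)=1+4=5, 1+change(9)=1+3=4, 1+change(0)=1+0=1) = 1
change(14) = min(1+change(13)=1+1=2, 1+change(12)=1+3=4, 1+change(10)=1+3=4, 1+change(1)=1+1=2) = 2
change(15) = min(1+change(14)=1+2=3, 1+change(13)=1+1=2, 1+change(11)=1+4=5, 1+change(2)=1+1=2) = 2
change(16) = min(1+change(15)=1+2=3, 1+change(14)=1+2=3, 1+change(12)=1+3=4, 1+change(3)=1+2=3) = 3

3


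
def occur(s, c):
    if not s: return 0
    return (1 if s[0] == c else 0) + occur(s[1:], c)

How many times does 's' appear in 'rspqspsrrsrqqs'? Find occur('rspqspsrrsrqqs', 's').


s[0]='r' != 's' -> 0
s[0]='s' == 's' -> 1
s[0]='p' != 's' -> 0
s[0]='q' != 's' -> 0
s[0]='s' == 's' -> 1
s[0]='p' != 's' -> 0
s[0]='s' == 's' -> 1
s[0]='r' != 's' -> 0
s[0]='r' != 's' -> 0
s[0]='s' == 's' -> 1
s[0]='r' != 's' -> 0
s[0]='q' != 's' -> 0
s[0]='q' != 's' -> 0
s[0]='s' == 's' -> 1
Sum: 0 + 1 + 0 + 0 + 1 + 0 + 1 + 0 + 0 + 1 + 0 + 0 + 0 + 1 = 5

5


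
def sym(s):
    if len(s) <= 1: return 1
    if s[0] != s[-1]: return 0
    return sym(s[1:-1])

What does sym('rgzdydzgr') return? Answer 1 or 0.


sym('rgzdydzgr'): s[0]='r' == s[-1]='r' -> check sym('gzdydzg')
sym('gzdydzg'): s[0]='g' == s[-1]='g' -> check sym('zdydz')
sym('zdydz'): s[0]='z' == s[-1]='z' -> check sym('dyd')
sym('dyd'): s[0]='d' == s[-1]='d' -> check sym('y')
sym('y'): len <= 1 -> return 1  (base case)
Result: 1 (palindrome)

1


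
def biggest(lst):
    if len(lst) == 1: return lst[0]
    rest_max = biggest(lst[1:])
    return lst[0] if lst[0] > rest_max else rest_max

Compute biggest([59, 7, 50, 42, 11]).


biggest([59, 7, 50, 42, 11]): compare 59 with biggest([7, 50, 42, 11])
biggest([7, 50, 42, 11]): compare 7 with biggest([50, 42, 11])
biggest([50, 42, 11]): compare 50 with biggest([42, 11])
biggest([42, 11]): compare 42 with biggest([11])
biggest([11]) = 11  (base case)
Compare 42 with 11 -> 42
Compare 50 with 42 -> 50
Compare 7 with 50 -> 50
Compare 59 with 50 -> 59

59


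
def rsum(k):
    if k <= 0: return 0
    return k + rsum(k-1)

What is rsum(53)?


rsum(53)
= 53 + 52 + 51 + 50 + 49 + 48 + 47 + 46 + 45 + 44 + 43 + 42 + 41 + 40 + 39 + 38 + 37 + 36 + 35 + 34 + 33 + 32 + 31 + 30 + 29 + 28 + 27 + 26 + 25 + 24 + 23 + 22 + 21 + 20 + 19 + 18 + 17 + 16 + 15 + 14 + 13 + 12 + 11 + 10 + 9 + 8 + 7 + 6 + 5 + 4 + 3 + 2 + 1 + rsum(0)
= 53 + 52 + 51 + 50 + 49 + 48 + 47 + 46 + 45 + 44 + 43 + 42 + 41 + 40 + 39 + 38 + 37 + 36 + 35 + 34 + 33 + 32 + 31 + 30 + 29 + 28 + 27 + 26 + 25 + 24 + 23 + 22 + 21 + 20 + 19 + 18 + 17 + 16 + 15 + 14 + 13 + 12 + 11 + 10 + 9 + 8 + 7 + 6 + 5 + 4 + 3 + 2 + 1 + 0
= 1431

1431


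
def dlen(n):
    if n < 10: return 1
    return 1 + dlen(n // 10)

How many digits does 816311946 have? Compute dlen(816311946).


dlen(816311946) = 1 + dlen(81631194)
dlen(81631194) = 1 + dlen(8163119)
dlen(8163119) = 1 + dlen(816311)
dlen(816311) = 1 + dlen(81631)
dlen(81631) = 1 + dlen(8163)
dlen(8163) = 1 + dlen(816)
dlen(816) = 1 + dlen(81)
dlen(81) = 1 + dlen(8)
dlen(8) = 1  (base case: 8 < 10)
Unwinding: 1 + 1 + 1 + 1 + 1 + 1 + 1 + 1 + 1 = 9

9


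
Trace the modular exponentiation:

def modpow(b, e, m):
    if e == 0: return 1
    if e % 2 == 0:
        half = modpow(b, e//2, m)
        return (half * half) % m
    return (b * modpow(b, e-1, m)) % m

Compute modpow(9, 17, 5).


modpow(9, 17, 5): e is odd, compute modpow(9, 16, 5)
  modpow(9, 16, 5): e is even, compute modpow(9, 8, 5)
    modpow(9, 8, 5): e is even, compute modpow(9, 4, 5)
      modpow(9, 4, 5): e is even, compute modpow(9, 2, 5)
        modpow(9, 2, 5): e is even, compute modpow(9, 1, 5)
          modpow(9, 1, 5): e is odd, compute modpow(9, 0, 5)
          modpow(9, 0, 5) = 1
          (9 * 1) % 5 = 4
        half=4, (4*4) % 5 = 1
      half=1, (1*1) % 5 = 1
    half=1, (1*1) % 5 = 1
  half=1, (1*1) % 5 = 1
(9 * 1) % 5 = 4

4


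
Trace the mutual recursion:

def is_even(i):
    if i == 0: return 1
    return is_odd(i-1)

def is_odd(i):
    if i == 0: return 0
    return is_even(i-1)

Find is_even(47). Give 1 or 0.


is_even(47) = is_odd(46)
is_odd(46) = is_even(45)
is_even(45) = is_odd(44)
is_odd(44) = is_even(43)
is_even(43) = is_odd(42)
is_odd(42) = is_even(41)
is_even(41) = is_odd(40)
is_odd(40) = is_even(39)
is_even(39) = is_odd(38)
is_odd(38) = is_even(37)
is_even(37) = is_odd(36)
is_odd(36) = is_even(35)
is_even(35) = is_odd(34)
is_odd(34) = is_even(33)
is_even(33) = is_odd(32)
is_odd(32) = is_even(31)
is_even(31) = is_odd(30)
is_odd(30) = is_even(29)
is_even(29) = is_odd(28)
is_odd(28) = is_even(27)
is_even(27) = is_odd(26)
is_odd(26) = is_even(25)
is_even(25) = is_odd(24)
is_odd(24) = is_even(23)
is_even(23) = is_odd(22)
is_odd(22) = is_even(21)
is_even(21) = is_odd(20)
is_odd(20) = is_even(19)
is_even(19) = is_odd(18)
is_odd(18) = is_even(17)
is_even(17) = is_odd(16)
is_odd(16) = is_even(15)
is_even(15) = is_odd(14)
is_odd(14) = is_even(13)
is_even(13) = is_odd(12)
is_odd(12) = is_even(11)
is_even(11) = is_odd(10)
is_odd(10) = is_even(9)
is_even(9) = is_odd(8)
is_odd(8) = is_even(7)
is_even(7) = is_odd(6)
is_odd(6) = is_even(5)
is_even(5) = is_odd(4)
is_odd(4) = is_even(3)
is_even(3) = is_odd(2)
is_odd(2) = is_even(1)
is_even(1) = is_odd(0)
is_odd(0) = 0  (base case)
Result: 0

0


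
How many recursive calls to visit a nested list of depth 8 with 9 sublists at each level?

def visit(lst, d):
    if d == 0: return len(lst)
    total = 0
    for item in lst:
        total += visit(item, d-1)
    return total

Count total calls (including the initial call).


At depth 0 (root): 1 call
At depth 1: each of 1 parents calls visit on 9 children = 9 calls
At depth 2: each of 9 parents calls visit on 9 children = 81 calls
At depth 3: each of 81 parents calls visit on 9 children = 729 calls
At depth 4: each of 729 parents calls visit on 9 children = 6561 calls
At depth 5: each of 6561 parents calls visit on 9 children = 59049 calls
At depth 6: each of 59049 parents calls visit on 9 children = 531441 calls
At depth 7: each of 531441 parents calls visit on 9 children = 4782969 calls
At depth 8: each of 4782969 parents calls visit on 9 children = 43046721 calls
Total: 1 + 9 + 81 + 729 + 6561 + 59049 + 531441 + 4782969 + 43046721 = 48427561

48427561


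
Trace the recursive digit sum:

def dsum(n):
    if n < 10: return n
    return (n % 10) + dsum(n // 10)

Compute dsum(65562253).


dsum(65562253) = 3 + dsum(6556225)
dsum(6556225) = 5 + dsum(655622)
dsum(655622) = 2 + dsum(65562)
dsum(65562) = 2 + dsum(6556)
dsum(6556) = 6 + dsum(655)
dsum(655) = 5 + dsum(65)
dsum(65) = 5 + dsum(6)
dsum(6) = 6  (base case)
Total: 3 + 5 + 2 + 2 + 6 + 5 + 5 + 6 = 34

34


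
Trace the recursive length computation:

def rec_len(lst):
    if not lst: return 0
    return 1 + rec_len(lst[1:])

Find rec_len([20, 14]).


rec_len([20, 14]) = 1 + rec_len([14])
rec_len([14]) = 1 + rec_len([])
rec_len([]) = 0  (base case)
Unwinding: 1 + 1 + 0 = 2

2


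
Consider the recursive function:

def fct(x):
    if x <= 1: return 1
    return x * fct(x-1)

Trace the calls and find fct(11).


fct(11)
= 11 * fct(10)
= 11 * 10 * fct(9)
= 11 * 10 * 9 * fct(8)
= 11 * 10 * 9 * 8 * fct(7)
= 11 * 10 * 9 * 8 * 7 * fct(6)
= 11 * 10 * 9 * 8 * 7 * 6 * fct(5)
= 11 * 10 * 9 * 8 * 7 * 6 * 5 * fct(4)
= 11 * 10 * 9 * 8 * 7 * 6 * 5 * 4 * fct(3)
= 11 * 10 * 9 * 8 * 7 * 6 * 5 * 4 * 3 * fct(2)
= 11 * 10 * 9 * 8 * 7 * 6 * 5 * 4 * 3 * 2 * fct(1)
= 11 * 10 * 9 * 8 * 7 * 6 * 5 * 4 * 3 * 2 * 1
= 39916800

39916800


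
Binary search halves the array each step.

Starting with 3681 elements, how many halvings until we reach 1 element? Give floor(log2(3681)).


3681 / 2 = 1840
1840 / 2 = 920
920 / 2 = 460
460 / 2 = 230
230 / 2 = 115
115 / 2 = 57
57 / 2 = 28
28 / 2 = 14
14 / 2 = 7
7 / 2 = 3
3 / 2 = 1
Reached 1 after 11 halvings

11


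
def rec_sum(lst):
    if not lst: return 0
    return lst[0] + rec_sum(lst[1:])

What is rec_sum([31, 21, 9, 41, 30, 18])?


rec_sum([31, 21, 9, 41, 30, 18]) = 31 + rec_sum([21, 9, 41, 30, 18])
rec_sum([21, 9, 41, 30, 18]) = 21 + rec_sum([9, 41, 30, 18])
rec_sum([9, 41, 30, 18]) = 9 + rec_sum([41, 30, 18])
rec_sum([41, 30, 18]) = 41 + rec_sum([30, 18])
rec_sum([30, 18]) = 30 + rec_sum([18])
rec_sum([18]) = 18 + rec_sum([])
rec_sum([]) = 0  (base case)
Total: 31 + 21 + 9 + 41 + 30 + 18 + 0 = 150

150


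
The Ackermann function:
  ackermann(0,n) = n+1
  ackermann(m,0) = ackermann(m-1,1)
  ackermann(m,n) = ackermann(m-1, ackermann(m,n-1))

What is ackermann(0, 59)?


ackermann(0, 59) = 60
Result: ackermann(0, 59) = 60

60


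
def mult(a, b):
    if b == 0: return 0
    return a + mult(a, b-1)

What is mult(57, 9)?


mult(57, 9) = 57 + mult(57, 8)
mult(57, 8) = 57 + mult(57, 7)
mult(57, 7) = 57 + mult(57, 6)
mult(57, 6) = 57 + mult(57, 5)
mult(57, 5) = 57 + mult(57, 4)
mult(57, 4) = 57 + mult(57, 3)
mult(57, 3) = 57 + mult(57, 2)
mult(57, 2) = 57 + mult(57, 1)
mult(57, 1) = 57 + mult(57, 0)
mult(57, 0) = 0  (base case)
Total: 57 + 57 + 57 + 57 + 57 + 57 + 57 + 57 + 57 + 0 = 513

513


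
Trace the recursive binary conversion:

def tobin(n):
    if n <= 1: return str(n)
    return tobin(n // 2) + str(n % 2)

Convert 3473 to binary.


tobin(3473) = tobin(1736) + '1'
tobin(1736) = tobin(868) + '0'
tobin(868) = tobin(434) + '0'
tobin(434) = tobin(217) + '0'
tobin(217) = tobin(108) + '1'
tobin(108) = tobin(54) + '0'
tobin(54) = tobin(27) + '0'
tobin(27) = tobin(13) + '1'
tobin(13) = tobin(6) + '1'
tobin(6) = tobin(3) + '0'
tobin(3) = tobin(1) + '1'
tobin(1) = '1'  (base case)
Concatenating: '1' + '1' + '0' + '1' + '1' + '0' + '0' + '1' + '0' + '0' + '0' + '1' = '110110010001'

110110010001


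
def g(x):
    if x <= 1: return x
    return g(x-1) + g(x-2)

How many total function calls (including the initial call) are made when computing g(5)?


Let C(n) = total calls for g(n)
C(0) = 1, C(1) = 1
C(2) = 1 + C(1) + C(0) = 1 + 1 + 1 = 3
C(3) = 1 + C(2) + C(1) = 1 + 3 + 1 = 5
C(4) = 1 + C(3) + C(2) = 1 + 5 + 3 = 9
C(5) = 1 + C(4) + C(3) = 1 + 9 + 5 = 15

15


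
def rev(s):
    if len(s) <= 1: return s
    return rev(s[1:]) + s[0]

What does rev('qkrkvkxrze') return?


rev('qkrkvkxrze') = rev('krkvkxrze') + 'q'
rev('krkvkxrze') = rev('rkvkxrze') + 'k'
rev('rkvkxrze') = rev('kvkxrze') + 'r'
rev('kvkxrze') = rev('vkxrze') + 'k'
rev('vkxrze') = rev('kxrze') + 'v'
rev('kxrze') = rev('xrze') + 'k'
rev('xrze') = rev('rze') + 'x'
rev('rze') = rev('ze') + 'r'
rev('ze') = rev('e') + 'z'
rev('e') = 'e'  (base case)
Concatenating: 'e' + 'z' + 'r' + 'x' + 'k' + 'v' + 'k' + 'r' + 'k' + 'q' = 'ezrxkvkrkq'

ezrxkvkrkq


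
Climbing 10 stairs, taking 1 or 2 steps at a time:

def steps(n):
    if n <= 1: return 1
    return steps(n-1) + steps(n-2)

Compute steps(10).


Building up from base cases:
steps(0) = 1
steps(1) = 1
steps(2) = steps(1) + steps(0) = 1 + 1 = 2
steps(3) = steps(2) + steps(1) = 2 + 1 = 3
steps(4) = steps(3) + steps(2) = 3 + 2 = 5
steps(5) = steps(4) + steps(3) = 5 + 3 = 8
steps(6) = steps(5) + steps(4) = 8 + 5 = 13
steps(7) = steps(6) + steps(5) = 13 + 8 = 21
steps(8) = steps(7) + steps(6) = 21 + 13 = 34
steps(9) = steps(8) + steps(7) = 34 + 21 = 55
steps(10) = steps(9) + steps(8) = 55 + 34 = 89

89


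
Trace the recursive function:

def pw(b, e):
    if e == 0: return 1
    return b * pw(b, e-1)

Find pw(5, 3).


pw(5, 3)
= 5 * pw(5, 2)
= 5 * 5 * pw(5, 1)
= 5 * 5 * 5 * pw(5, 0)
= 5 * 5 * 5 * 1
= 125

125


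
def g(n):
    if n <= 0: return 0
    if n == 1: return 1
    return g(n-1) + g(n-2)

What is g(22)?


Computing g(22) bottom-up:
g(0) = 0
g(1) = 1
g(2) = g(1) + g(0) = 1 + 0 = 1
g(3) = g(2) + g(1) = 1 + 1 = 2
g(4) = g(3) + g(2) = 2 + 1 = 3
g(5) = g(4) + g(3) = 3 + 2 = 5
g(6) = g(5) + g(4) = 5 + 3 = 8
g(7) = g(6) + g(5) = 8 + 5 = 13
g(8) = g(7) + g(6) = 13 + 8 = 21
g(9) = g(8) + g(7) = 21 + 13 = 34
g(10) = g(9) + g(8) = 34 + 21 = 55
g(11) = g(10) + g(9) = 55 + 34 = 89
g(12) = g(11) + g(10) = 89 + 55 = 144
g(13) = g(12) + g(11) = 144 + 89 = 233
g(14) = g(13) + g(12) = 233 + 144 = 377
g(15) = g(14) + g(13) = 377 + 233 = 610
g(16) = g(15) + g(14) = 610 + 377 = 987
g(17) = g(16) + g(15) = 987 + 610 = 1597
g(18) = g(17) + g(16) = 1597 + 987 = 2584
g(19) = g(18) + g(17) = 2584 + 1597 = 4181
g(20) = g(19) + g(18) = 4181 + 2584 = 6765
g(21) = g(20) + g(19) = 6765 + 4181 = 10946
g(22) = g(21) + g(20) = 10946 + 6765 = 17711

17711


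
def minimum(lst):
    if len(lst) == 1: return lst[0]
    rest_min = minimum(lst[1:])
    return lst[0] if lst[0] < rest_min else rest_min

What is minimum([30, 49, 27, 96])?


minimum([30, 49, 27, 96]): compare 30 with minimum([49, 27, 96])
minimum([49, 27, 96]): compare 49 with minimum([27, 96])
minimum([27, 96]): compare 27 with minimum([96])
minimum([96]) = 96  (base case)
Compare 27 with 96 -> 27
Compare 49 with 27 -> 27
Compare 30 with 27 -> 27

27


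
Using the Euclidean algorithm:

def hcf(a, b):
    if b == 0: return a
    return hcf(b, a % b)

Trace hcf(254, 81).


hcf(254, 81) = hcf(81, 11)
hcf(81, 11) = hcf(11, 4)
hcf(11, 4) = hcf(4, 3)
hcf(4, 3) = hcf(3, 1)
hcf(3, 1) = hcf(1, 0)
hcf(1, 0) = 1  (base case)

1


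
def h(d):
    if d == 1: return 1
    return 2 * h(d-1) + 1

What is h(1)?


h(1) = 1  (base case)

1


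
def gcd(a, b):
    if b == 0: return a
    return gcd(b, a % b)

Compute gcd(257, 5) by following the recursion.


gcd(257, 5) = gcd(5, 2)
gcd(5, 2) = gcd(2, 1)
gcd(2, 1) = gcd(1, 0)
gcd(1, 0) = 1  (base case)

1


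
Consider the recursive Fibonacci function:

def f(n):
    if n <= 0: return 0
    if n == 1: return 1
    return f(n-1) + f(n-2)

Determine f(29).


Computing f(29) bottom-up:
f(0) = 0
f(1) = 1
f(2) = f(1) + f(0) = 1 + 0 = 1
f(3) = f(2) + f(1) = 1 + 1 = 2
f(4) = f(3) + f(2) = 2 + 1 = 3
f(5) = f(4) + f(3) = 3 + 2 = 5
f(6) = f(5) + f(4) = 5 + 3 = 8
f(7) = f(6) + f(5) = 8 + 5 = 13
f(8) = f(7) + f(6) = 13 + 8 = 21
f(9) = f(8) + f(7) = 21 + 13 = 34
f(10) = f(9) + f(8) = 34 + 21 = 55
f(11) = f(10) + f(9) = 55 + 34 = 89
f(12) = f(11) + f(10) = 89 + 55 = 144
f(13) = f(12) + f(11) = 144 + 89 = 233
f(14) = f(13) + f(12) = 233 + 144 = 377
f(15) = f(14) + f(13) = 377 + 233 = 610
f(16) = f(15) + f(14) = 610 + 377 = 987
f(17) = f(16) + f(15) = 987 + 610 = 1597
f(18) = f(17) + f(16) = 1597 + 987 = 2584
f(19) = f(18) + f(17) = 2584 + 1597 = 4181
f(20) = f(19) + f(18) = 4181 + 2584 = 6765
f(21) = f(20) + f(19) = 6765 + 4181 = 10946
f(22) = f(21) + f(20) = 10946 + 6765 = 17711
f(23) = f(22) + f(21) = 17711 + 10946 = 28657
f(24) = f(23) + f(22) = 28657 + 17711 = 46368
f(25) = f(24) + f(23) = 46368 + 28657 = 75025
f(26) = f(25) + f(24) = 75025 + 46368 = 121393
f(27) = f(26) + f(25) = 121393 + 75025 = 196418
f(28) = f(27) + f(26) = 196418 + 121393 = 317811
f(29) = f(28) + f(27) = 317811 + 196418 = 514229

514229


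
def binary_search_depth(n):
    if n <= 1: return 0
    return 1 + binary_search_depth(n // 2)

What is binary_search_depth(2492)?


2492 / 2 = 1246
1246 / 2 = 623
623 / 2 = 311
311 / 2 = 155
155 / 2 = 77
77 / 2 = 38
38 / 2 = 19
19 / 2 = 9
9 / 2 = 4
4 / 2 = 2
2 / 2 = 1
Reached 1 after 11 halvings

11


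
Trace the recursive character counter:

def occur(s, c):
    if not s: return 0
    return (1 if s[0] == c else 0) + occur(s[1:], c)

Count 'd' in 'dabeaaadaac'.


s[0]='d' == 'd' -> 1
s[0]='a' != 'd' -> 0
s[0]='b' != 'd' -> 0
s[0]='e' != 'd' -> 0
s[0]='a' != 'd' -> 0
s[0]='a' != 'd' -> 0
s[0]='a' != 'd' -> 0
s[0]='d' == 'd' -> 1
s[0]='a' != 'd' -> 0
s[0]='a' != 'd' -> 0
s[0]='c' != 'd' -> 0
Sum: 1 + 0 + 0 + 0 + 0 + 0 + 0 + 1 + 0 + 0 + 0 = 2

2


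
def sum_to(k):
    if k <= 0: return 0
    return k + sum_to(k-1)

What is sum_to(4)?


sum_to(4)
= 4 + 3 + 2 + 1 + sum_to(0)
= 4 + 3 + 2 + 1 + 0
= 10

10


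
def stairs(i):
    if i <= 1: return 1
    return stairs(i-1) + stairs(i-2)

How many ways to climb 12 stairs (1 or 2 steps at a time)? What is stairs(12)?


Building up from base cases:
stairs(0) = 1
stairs(1) = 1
stairs(2) = stairs(1) + stairs(0) = 1 + 1 = 2
stairs(3) = stairs(2) + stairs(1) = 2 + 1 = 3
stairs(4) = stairs(3) + stairs(2) = 3 + 2 = 5
stairs(5) = stairs(4) + stairs(3) = 5 + 3 = 8
stairs(6) = stairs(5) + stairs(4) = 8 + 5 = 13
stairs(7) = stairs(6) + stairs(5) = 13 + 8 = 21
stairs(8) = stairs(7) + stairs(6) = 21 + 13 = 34
stairs(9) = stairs(8) + stairs(7) = 34 + 21 = 55
stairs(10) = stairs(9) + stairs(8) = 55 + 34 = 89
stairs(11) = stairs(10) + stairs(9) = 89 + 55 = 144
stairs(12) = stairs(11) + stairs(10) = 144 + 89 = 233

233


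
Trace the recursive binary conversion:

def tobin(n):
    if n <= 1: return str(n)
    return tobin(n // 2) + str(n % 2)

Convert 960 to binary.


tobin(960) = tobin(480) + '0'
tobin(480) = tobin(240) + '0'
tobin(240) = tobin(120) + '0'
tobin(120) = tobin(60) + '0'
tobin(60) = tobin(30) + '0'
tobin(30) = tobin(15) + '0'
tobin(15) = tobin(7) + '1'
tobin(7) = tobin(3) + '1'
tobin(3) = tobin(1) + '1'
tobin(1) = '1'  (base case)
Concatenating: '1' + '1' + '1' + '1' + '0' + '0' + '0' + '0' + '0' + '0' = '1111000000'

1111000000


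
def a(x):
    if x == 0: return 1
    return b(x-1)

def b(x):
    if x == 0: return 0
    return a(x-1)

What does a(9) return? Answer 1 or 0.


a(9) = b(8)
b(8) = a(7)
a(7) = b(6)
b(6) = a(5)
a(5) = b(4)
b(4) = a(3)
a(3) = b(2)
b(2) = a(1)
a(1) = b(0)
b(0) = 0  (base case)
Result: 0

0


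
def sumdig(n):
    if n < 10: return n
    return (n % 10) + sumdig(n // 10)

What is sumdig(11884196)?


sumdig(11884196) = 6 + sumdig(1188419)
sumdig(1188419) = 9 + sumdig(118841)
sumdig(118841) = 1 + sumdig(11884)
sumdig(11884) = 4 + sumdig(1188)
sumdig(1188) = 8 + sumdig(118)
sumdig(118) = 8 + sumdig(11)
sumdig(11) = 1 + sumdig(1)
sumdig(1) = 1  (base case)
Total: 6 + 9 + 1 + 4 + 8 + 8 + 1 + 1 = 38

38


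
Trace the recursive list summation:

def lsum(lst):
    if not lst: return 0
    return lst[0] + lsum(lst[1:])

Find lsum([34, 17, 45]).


lsum([34, 17, 45]) = 34 + lsum([17, 45])
lsum([17, 45]) = 17 + lsum([45])
lsum([45]) = 45 + lsum([])
lsum([]) = 0  (base case)
Total: 34 + 17 + 45 + 0 = 96

96


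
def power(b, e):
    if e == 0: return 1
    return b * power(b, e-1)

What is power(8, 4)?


power(8, 4)
= 8 * power(8, 3)
= 8 * 8 * power(8, 2)
= 8 * 8 * 8 * power(8, 1)
= 8 * 8 * 8 * 8 * power(8, 0)
= 8 * 8 * 8 * 8 * 1
= 4096

4096


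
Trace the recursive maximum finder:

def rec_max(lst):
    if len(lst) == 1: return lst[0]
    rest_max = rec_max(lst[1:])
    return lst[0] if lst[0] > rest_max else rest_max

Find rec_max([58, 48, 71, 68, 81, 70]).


rec_max([58, 48, 71, 68, 81, 70]): compare 58 with rec_max([48, 71, 68, 81, 70])
rec_max([48, 71, 68, 81, 70]): compare 48 with rec_max([71, 68, 81, 70])
rec_max([71, 68, 81, 70]): compare 71 with rec_max([68, 81, 70])
rec_max([68, 81, 70]): compare 68 with rec_max([81, 70])
rec_max([81, 70]): compare 81 with rec_max([70])
rec_max([70]) = 70  (base case)
Compare 81 with 70 -> 81
Compare 68 with 81 -> 81
Compare 71 with 81 -> 81
Compare 48 with 81 -> 81
Compare 58 with 81 -> 81

81


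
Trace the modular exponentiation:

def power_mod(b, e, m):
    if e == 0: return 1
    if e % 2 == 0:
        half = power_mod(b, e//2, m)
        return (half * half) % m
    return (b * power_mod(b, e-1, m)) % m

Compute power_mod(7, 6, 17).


power_mod(7, 6, 17): e is even, compute power_mod(7, 3, 17)
  power_mod(7, 3, 17): e is odd, compute power_mod(7, 2, 17)
    power_mod(7, 2, 17): e is even, compute power_mod(7, 1, 17)
      power_mod(7, 1, 17): e is odd, compute power_mod(7, 0, 17)
        power_mod(7, 0, 17) = 1
      (7 * 1) % 17 = 7
    half=7, (7*7) % 17 = 15
  (7 * 15) % 17 = 3
half=3, (3*3) % 17 = 9

9


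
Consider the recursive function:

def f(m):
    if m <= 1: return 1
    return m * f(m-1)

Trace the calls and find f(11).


f(11)
= 11 * f(10)
= 11 * 10 * f(9)
= 11 * 10 * 9 * f(8)
= 11 * 10 * 9 * 8 * f(7)
= 11 * 10 * 9 * 8 * 7 * f(6)
= 11 * 10 * 9 * 8 * 7 * 6 * f(5)
= 11 * 10 * 9 * 8 * 7 * 6 * 5 * f(4)
= 11 * 10 * 9 * 8 * 7 * 6 * 5 * 4 * f(3)
= 11 * 10 * 9 * 8 * 7 * 6 * 5 * 4 * 3 * f(2)
= 11 * 10 * 9 * 8 * 7 * 6 * 5 * 4 * 3 * 2 * f(1)
= 11 * 10 * 9 * 8 * 7 * 6 * 5 * 4 * 3 * 2 * 1
= 39916800

39916800


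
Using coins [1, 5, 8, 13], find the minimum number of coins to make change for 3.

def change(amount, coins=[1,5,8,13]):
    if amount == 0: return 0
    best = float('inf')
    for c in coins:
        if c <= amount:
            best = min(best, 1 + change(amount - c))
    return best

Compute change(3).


Building up with DP:
change(0) = 0
change(1) = min(1+change(0)=1+0=1) = 1
change(2) = min(1+change(1)=1+1=2) = 2
change(3) = min(1+change(2)=1+2=3) = 3

3


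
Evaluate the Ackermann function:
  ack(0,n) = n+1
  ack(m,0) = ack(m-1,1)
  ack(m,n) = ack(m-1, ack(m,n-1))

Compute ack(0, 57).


ack(0, 57) = 58
Result: ack(0, 57) = 58

58


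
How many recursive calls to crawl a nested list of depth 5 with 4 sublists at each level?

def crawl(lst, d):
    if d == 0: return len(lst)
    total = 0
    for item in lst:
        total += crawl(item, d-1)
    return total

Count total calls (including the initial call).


At depth 0 (root): 1 call
At depth 1: each of 1 parents calls crawl on 4 children = 4 calls
At depth 2: each of 4 parents calls crawl on 4 children = 16 calls
At depth 3: each of 16 parents calls crawl on 4 children = 64 calls
At depth 4: each of 64 parents calls crawl on 4 children = 256 calls
At depth 5: each of 256 parents calls crawl on 4 children = 1024 calls
Total: 1 + 4 + 16 + 64 + 256 + 1024 = 1365

1365


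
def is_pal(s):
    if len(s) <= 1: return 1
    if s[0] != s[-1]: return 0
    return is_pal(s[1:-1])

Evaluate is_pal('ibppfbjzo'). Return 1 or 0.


is_pal('ibppfbjzo'): s[0]='i' != s[-1]='o' -> return 0
Result: 0 (not a palindrome)

0


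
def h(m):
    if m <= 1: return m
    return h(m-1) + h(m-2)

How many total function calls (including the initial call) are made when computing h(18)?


Let C(n) = total calls for h(n)
C(0) = 1, C(1) = 1
C(2) = 1 + C(1) + C(0) = 1 + 1 + 1 = 3
C(3) = 1 + C(2) + C(1) = 1 + 3 + 1 = 5
C(4) = 1 + C(3) + C(2) = 1 + 5 + 3 = 9
C(5) = 1 + C(4) + C(3) = 1 + 9 + 5 = 15
C(6) = 1 + C(5) + C(4) = 1 + 15 + 9 = 25
C(7) = 1 + C(6) + C(5) = 1 + 25 + 15 = 41
C(8) = 1 + C(7) + C(6) = 1 + 41 + 25 = 67
C(9) = 1 + C(8) + C(7) = 1 + 67 + 41 = 109
C(10) = 1 + C(9) + C(8) = 1 + 109 + 67 = 177
C(11) = 1 + C(10) + C(9) = 1 + 177 + 109 = 287
C(12) = 1 + C(11) + C(10) = 1 + 287 + 177 = 465
C(13) = 1 + C(12) + C(11) = 1 + 465 + 287 = 753
C(14) = 1 + C(13) + C(12) = 1 + 753 + 465 = 1219
C(15) = 1 + C(14) + C(13) = 1 + 1219 + 753 = 1973
C(16) = 1 + C(15) + C(14) = 1 + 1973 + 1219 = 3193
C(17) = 1 + C(16) + C(15) = 1 + 3193 + 1973 = 5167
C(18) = 1 + C(17) + C(16) = 1 + 5167 + 3193 = 8361

8361


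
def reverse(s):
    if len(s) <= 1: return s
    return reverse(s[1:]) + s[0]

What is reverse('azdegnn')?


reverse('azdegnn') = reverse('zdegnn') + 'a'
reverse('zdegnn') = reverse('degnn') + 'z'
reverse('degnn') = reverse('egnn') + 'd'
reverse('egnn') = reverse('gnn') + 'e'
reverse('gnn') = reverse('nn') + 'g'
reverse('nn') = reverse('n') + 'n'
reverse('n') = 'n'  (base case)
Concatenating: 'n' + 'n' + 'g' + 'e' + 'd' + 'z' + 'a' = 'nngedza'

nngedza


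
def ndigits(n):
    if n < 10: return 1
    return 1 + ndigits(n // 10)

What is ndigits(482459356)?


ndigits(482459356) = 1 + ndigits(48245935)
ndigits(48245935) = 1 + ndigits(4824593)
ndigits(4824593) = 1 + ndigits(482459)
ndigits(482459) = 1 + ndigits(48245)
ndigits(48245) = 1 + ndigits(4824)
ndigits(4824) = 1 + ndigits(482)
ndigits(482) = 1 + ndigits(48)
ndigits(48) = 1 + ndigits(4)
ndigits(4) = 1  (base case: 4 < 10)
Unwinding: 1 + 1 + 1 + 1 + 1 + 1 + 1 + 1 + 1 = 9

9


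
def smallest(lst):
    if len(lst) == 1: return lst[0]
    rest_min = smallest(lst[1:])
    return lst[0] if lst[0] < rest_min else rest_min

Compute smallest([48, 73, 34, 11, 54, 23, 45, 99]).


smallest([48, 73, 34, 11, 54, 23, 45, 99]): compare 48 with smallest([73, 34, 11, 54, 23, 45, 99])
smallest([73, 34, 11, 54, 23, 45, 99]): compare 73 with smallest([34, 11, 54, 23, 45, 99])
smallest([34, 11, 54, 23, 45, 99]): compare 34 with smallest([11, 54, 23, 45, 99])
smallest([11, 54, 23, 45, 99]): compare 11 with smallest([54, 23, 45, 99])
smallest([54, 23, 45, 99]): compare 54 with smallest([23, 45, 99])
smallest([23, 45, 99]): compare 23 with smallest([45, 99])
smallest([45, 99]): compare 45 with smallest([99])
smallest([99]) = 99  (base case)
Compare 45 with 99 -> 45
Compare 23 with 45 -> 23
Compare 54 with 23 -> 23
Compare 11 with 23 -> 11
Compare 34 with 11 -> 11
Compare 73 with 11 -> 11
Compare 48 with 11 -> 11

11


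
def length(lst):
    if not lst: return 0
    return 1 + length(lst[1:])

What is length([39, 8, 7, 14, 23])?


length([39, 8, 7, 14, 23]) = 1 + length([8, 7, 14, 23])
length([8, 7, 14, 23]) = 1 + length([7, 14, 23])
length([7, 14, 23]) = 1 + length([14, 23])
length([14, 23]) = 1 + length([23])
length([23]) = 1 + length([])
length([]) = 0  (base case)
Unwinding: 1 + 1 + 1 + 1 + 1 + 0 = 5

5


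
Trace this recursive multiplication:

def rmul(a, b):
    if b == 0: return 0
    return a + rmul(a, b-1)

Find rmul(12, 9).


rmul(12, 9) = 12 + rmul(12, 8)
rmul(12, 8) = 12 + rmul(12, 7)
rmul(12, 7) = 12 + rmul(12, 6)
rmul(12, 6) = 12 + rmul(12, 5)
rmul(12, 5) = 12 + rmul(12, 4)
rmul(12, 4) = 12 + rmul(12, 3)
rmul(12, 3) = 12 + rmul(12, 2)
rmul(12, 2) = 12 + rmul(12, 1)
rmul(12, 1) = 12 + rmul(12, 0)
rmul(12, 0) = 0  (base case)
Total: 12 + 12 + 12 + 12 + 12 + 12 + 12 + 12 + 12 + 0 = 108

108


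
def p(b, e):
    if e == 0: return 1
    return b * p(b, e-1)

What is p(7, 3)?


p(7, 3)
= 7 * p(7, 2)
= 7 * 7 * p(7, 1)
= 7 * 7 * 7 * p(7, 0)
= 7 * 7 * 7 * 1
= 343

343


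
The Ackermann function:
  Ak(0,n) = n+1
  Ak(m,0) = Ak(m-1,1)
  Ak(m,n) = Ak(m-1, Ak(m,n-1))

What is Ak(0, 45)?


Ak(0, 45) = 46
Result: Ak(0, 45) = 46

46


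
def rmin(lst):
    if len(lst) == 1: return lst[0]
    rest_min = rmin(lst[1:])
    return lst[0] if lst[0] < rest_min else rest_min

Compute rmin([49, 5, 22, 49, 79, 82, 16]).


rmin([49, 5, 22, 49, 79, 82, 16]): compare 49 with rmin([5, 22, 49, 79, 82, 16])
rmin([5, 22, 49, 79, 82, 16]): compare 5 with rmin([22, 49, 79, 82, 16])
rmin([22, 49, 79, 82, 16]): compare 22 with rmin([49, 79, 82, 16])
rmin([49, 79, 82, 16]): compare 49 with rmin([79, 82, 16])
rmin([79, 82, 16]): compare 79 with rmin([82, 16])
rmin([82, 16]): compare 82 with rmin([16])
rmin([16]) = 16  (base case)
Compare 82 with 16 -> 16
Compare 79 with 16 -> 16
Compare 49 with 16 -> 16
Compare 22 with 16 -> 16
Compare 5 with 16 -> 5
Compare 49 with 5 -> 5

5


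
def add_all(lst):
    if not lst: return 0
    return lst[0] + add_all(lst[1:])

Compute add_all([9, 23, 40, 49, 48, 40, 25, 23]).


add_all([9, 23, 40, 49, 48, 40, 25, 23]) = 9 + add_all([23, 40, 49, 48, 40, 25, 23])
add_all([23, 40, 49, 48, 40, 25, 23]) = 23 + add_all([40, 49, 48, 40, 25, 23])
add_all([40, 49, 48, 40, 25, 23]) = 40 + add_all([49, 48, 40, 25, 23])
add_all([49, 48, 40, 25, 23]) = 49 + add_all([48, 40, 25, 23])
add_all([48, 40, 25, 23]) = 48 + add_all([40, 25, 23])
add_all([40, 25, 23]) = 40 + add_all([25, 23])
add_all([25, 23]) = 25 + add_all([23])
add_all([23]) = 23 + add_all([])
add_all([]) = 0  (base case)
Total: 9 + 23 + 40 + 49 + 48 + 40 + 25 + 23 + 0 = 257

257


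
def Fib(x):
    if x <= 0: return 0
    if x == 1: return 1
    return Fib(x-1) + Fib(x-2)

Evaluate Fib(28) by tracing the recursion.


Computing Fib(28) bottom-up:
Fib(0) = 0
Fib(1) = 1
Fib(2) = Fib(1) + Fib(0) = 1 + 0 = 1
Fib(3) = Fib(2) + Fib(1) = 1 + 1 = 2
Fib(4) = Fib(3) + Fib(2) = 2 + 1 = 3
Fib(5) = Fib(4) + Fib(3) = 3 + 2 = 5
Fib(6) = Fib(5) + Fib(4) = 5 + 3 = 8
Fib(7) = Fib(6) + Fib(5) = 8 + 5 = 13
Fib(8) = Fib(7) + Fib(6) = 13 + 8 = 21
Fib(9) = Fib(8) + Fib(7) = 21 + 13 = 34
Fib(10) = Fib(9) + Fib(8) = 34 + 21 = 55
Fib(11) = Fib(10) + Fib(9) = 55 + 34 = 89
Fib(12) = Fib(11) + Fib(10) = 89 + 55 = 144
Fib(13) = Fib(12) + Fib(11) = 144 + 89 = 233
Fib(14) = Fib(13) + Fib(12) = 233 + 144 = 377
Fib(15) = Fib(14) + Fib(13) = 377 + 233 = 610
Fib(16) = Fib(15) + Fib(14) = 610 + 377 = 987
Fib(17) = Fib(16) + Fib(15) = 987 + 610 = 1597
Fib(18) = Fib(17) + Fib(16) = 1597 + 987 = 2584
Fib(19) = Fib(18) + Fib(17) = 2584 + 1597 = 4181
Fib(20) = Fib(19) + Fib(18) = 4181 + 2584 = 6765
Fib(21) = Fib(20) + Fib(19) = 6765 + 4181 = 10946
Fib(22) = Fib(21) + Fib(20) = 10946 + 6765 = 17711
Fib(23) = Fib(22) + Fib(21) = 17711 + 10946 = 28657
Fib(24) = Fib(23) + Fib(22) = 28657 + 17711 = 46368
Fib(25) = Fib(24) + Fib(23) = 46368 + 28657 = 75025
Fib(26) = Fib(25) + Fib(24) = 75025 + 46368 = 121393
Fib(27) = Fib(26) + Fib(25) = 121393 + 75025 = 196418
Fib(28) = Fib(27) + Fib(26) = 196418 + 121393 = 317811

317811


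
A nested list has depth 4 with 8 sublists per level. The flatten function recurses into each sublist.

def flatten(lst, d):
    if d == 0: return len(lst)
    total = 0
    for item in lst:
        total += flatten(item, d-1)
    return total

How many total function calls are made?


At depth 0 (root): 1 call
At depth 1: each of 1 parents calls flatten on 8 children = 8 calls
At depth 2: each of 8 parents calls flatten on 8 children = 64 calls
At depth 3: each of 64 parents calls flatten on 8 children = 512 calls
At depth 4: each of 512 parents calls flatten on 8 children = 4096 calls
Total: 1 + 8 + 64 + 512 + 4096 = 4681

4681


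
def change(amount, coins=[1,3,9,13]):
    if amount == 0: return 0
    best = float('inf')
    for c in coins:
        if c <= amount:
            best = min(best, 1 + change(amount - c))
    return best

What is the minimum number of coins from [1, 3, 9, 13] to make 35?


Building up with DP:
change(0) = 0
change(1) = min(1+change(0)=1+0=1) = 1
change(2) = min(1+change(1)=1+1=2) = 2
change(3) = min(1+change(2)=1+2=3, 1+change(0)=1+0=1) = 1
change(4) = min(1+change(3)=1+1=2, 1+change(1)=1+1=2) = 2
change(5) = min(1+change(4)=1+2=3, 1+change(2)=1+2=3) = 3
change(6) = min(1+change(5)=1+3=4, 1+change(3)=1+1=2) = 2
change(7) = min(1+change(6)=1+2=3, 1+change(4)=1+2=3) = 3
change(8) = min(1+change(7)=1+3=4, 1+change(5)=1+3=4) = 4
change(9) = min(1+change(8)=1+4=5, 1+change(6)=1+2=3, 1+change(0)=1+0=1) = 1
change(10) = min(1+change(9)=1+1=2, 1+change(7)=1+3=4, 1+change(1)=1+1=2) = 2
change(11) = min(1+change(10)=1+2=3, 1+change(8)=1+4=5, 1+change(2)=1+2=3) = 3
change(12) = min(1+change(11)=1+3=4, 1+change(9)=1+1=2, 1+change(3)=1+1=2) = 2
change(13) = min(1+change(12)=1+2=3, 1+change(10)=1+2=3, 1+change(4)=1+2=3, 1+change(0)=1+0=1) = 1
change(14) = min(1+change(13)=1+1=2, 1+change(11)=1+3=4, 1+change(5)=1+3=4, 1+change(1)=1+1=2) = 2
change(15) = min(1+change(14)=1+2=3, 1+change(12)=1+2=3, 1+change(6)=1+2=3, 1+change(2)=1+2=3) = 3
change(16) = min(1+change(15)=1+3=4, 1+change(13)=1+1=2, 1+change(7)=1+3=4, 1+change(3)=1+1=2) = 2
change(17) = min(1+change(16)=1+2=3, 1+change(14)=1+2=3, 1+change(8)=1+4=5, 1+change(4)=1+2=3) = 3
change(18) = min(1+change(17)=1+3=4, 1+change(15)=1+3=4, 1+change(9)=1+1=2, 1+change(5)=1+3=4) = 2
change(19) = min(1+change(18)=1+2=3, 1+change(16)=1+2=3, 1+change(10)=1+2=3, 1+change(6)=1+2=3) = 3
change(20) = min(1+change(19)=1+3=4, 1+change(17)=1+3=4, 1+change(11)=1+3=4, 1+change(7)=1+3=4) = 4
change(21) = min(1+change(20)=1+4=5, 1+change(18)=1+2=3, 1+change(12)=1+2=3, 1+change(8)=1+4=5) = 3
change(22) = min(1+change(21)=1+3=4, 1+change(19)=1+3=4, 1+change(13)=1+1=2, 1+change(9)=1+1=2) = 2
change(23) = min(1+change(22)=1+2=3, 1+change(20)=1+4=5, 1+change(14)=1+2=3, 1+change(10)=1+2=3) = 3
change(24) = min(1+change(23)=1+3=4, 1+change(21)=1+3=4, 1+change(15)=1+3=4, 1+change(11)=1+3=4) = 4
change(25) = min(1+change(24)=1+4=5, 1+change(22)=1+2=3, 1+change(16)=1+2=3, 1+change(12)=1+2=3) = 3
change(26) = min(1+change(25)=1+3=4, 1+change(23)=1+3=4, 1+change(17)=1+3=4, 1+change(13)=1+1=2) = 2
change(27) = min(1+change(26)=1+2=3, 1+change(24)=1+4=5, 1+change(18)=1+2=3, 1+change(14)=1+2=3) = 3
change(28) = min(1+change(27)=1+3=4, 1+change(25)=1+3=4, 1+change(19)=1+3=4, 1+change(15)=1+3=4) = 4
change(29) = min(1+change(28)=1+4=5, 1+change(26)=1+2=3, 1+change(20)=1+4=5, 1+change(16)=1+2=3) = 3
change(30) = min(1+change(29)=1+3=4, 1+change(27)=1+3=4, 1+change(21)=1+3=4, 1+change(17)=1+3=4) = 4
change(31) = min(1+change(30)=1+4=5, 1+change(28)=1+4=5, 1+change(22)=1+2=3, 1+change(18)=1+2=3) = 3
change(32) = min(1+change(31)=1+3=4, 1+change(29)=1+3=4, 1+change(23)=1+3=4, 1+change(19)=1+3=4) = 4
change(33) = min(1+change(32)=1+4=5, 1+change(30)=1+4=5, 1+change(24)=1+4=5, 1+change(20)=1+4=5) = 5
change(34) = min(1+change(33)=1+5=6, 1+change(31)=1+3=4, 1+change(25)=1+3=4, 1+change(21)=1+3=4) = 4
change(35) = min(1+change(34)=1+4=5, 1+change(32)=1+4=5, 1+change(26)=1+2=3, 1+change(22)=1+2=3) = 3

3
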